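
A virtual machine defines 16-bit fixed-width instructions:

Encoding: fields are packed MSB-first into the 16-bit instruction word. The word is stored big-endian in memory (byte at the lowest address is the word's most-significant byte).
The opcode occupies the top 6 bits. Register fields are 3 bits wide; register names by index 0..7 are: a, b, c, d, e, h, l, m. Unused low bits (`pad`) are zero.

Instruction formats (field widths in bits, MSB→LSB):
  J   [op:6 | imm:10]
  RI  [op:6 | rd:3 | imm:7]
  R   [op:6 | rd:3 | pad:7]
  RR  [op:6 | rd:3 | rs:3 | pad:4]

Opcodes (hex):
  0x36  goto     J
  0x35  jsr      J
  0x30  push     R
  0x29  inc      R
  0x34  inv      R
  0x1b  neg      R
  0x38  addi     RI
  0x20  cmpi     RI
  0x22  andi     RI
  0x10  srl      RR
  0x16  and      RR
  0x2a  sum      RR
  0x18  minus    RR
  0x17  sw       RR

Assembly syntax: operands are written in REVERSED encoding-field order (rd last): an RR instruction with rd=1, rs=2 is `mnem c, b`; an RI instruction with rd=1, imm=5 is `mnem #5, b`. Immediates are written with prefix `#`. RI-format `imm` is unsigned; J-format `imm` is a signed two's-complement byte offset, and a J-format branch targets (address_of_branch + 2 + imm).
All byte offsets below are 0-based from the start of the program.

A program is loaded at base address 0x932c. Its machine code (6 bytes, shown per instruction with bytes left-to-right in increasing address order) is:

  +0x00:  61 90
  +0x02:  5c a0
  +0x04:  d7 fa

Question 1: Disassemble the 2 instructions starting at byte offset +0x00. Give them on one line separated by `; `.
[00] 61 90 → 0x6190
  op=0x6190>>10=0x18 ⇒ minus (RR)
  [9:7] rd=3 = d
  [6:4] rs=1 = b
[02] 5c a0 → 0x5ca0
  op=0x5ca0>>10=0x17 ⇒ sw (RR)
  [9:7] rd=1 = b
  [6:4] rs=2 = c

minus b, d; sw c, b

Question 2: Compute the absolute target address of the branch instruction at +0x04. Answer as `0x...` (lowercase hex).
0x932c

+0x04: d7 fa ⇒ word 0xd7fa (big)
  opcode bits[15:10]=0x35: jsr/J
  [9:0] imm=1018 (s10→-6) = #-6
  target = base 0x932c + off 0x04 + 2 + imm -6 = 0x932c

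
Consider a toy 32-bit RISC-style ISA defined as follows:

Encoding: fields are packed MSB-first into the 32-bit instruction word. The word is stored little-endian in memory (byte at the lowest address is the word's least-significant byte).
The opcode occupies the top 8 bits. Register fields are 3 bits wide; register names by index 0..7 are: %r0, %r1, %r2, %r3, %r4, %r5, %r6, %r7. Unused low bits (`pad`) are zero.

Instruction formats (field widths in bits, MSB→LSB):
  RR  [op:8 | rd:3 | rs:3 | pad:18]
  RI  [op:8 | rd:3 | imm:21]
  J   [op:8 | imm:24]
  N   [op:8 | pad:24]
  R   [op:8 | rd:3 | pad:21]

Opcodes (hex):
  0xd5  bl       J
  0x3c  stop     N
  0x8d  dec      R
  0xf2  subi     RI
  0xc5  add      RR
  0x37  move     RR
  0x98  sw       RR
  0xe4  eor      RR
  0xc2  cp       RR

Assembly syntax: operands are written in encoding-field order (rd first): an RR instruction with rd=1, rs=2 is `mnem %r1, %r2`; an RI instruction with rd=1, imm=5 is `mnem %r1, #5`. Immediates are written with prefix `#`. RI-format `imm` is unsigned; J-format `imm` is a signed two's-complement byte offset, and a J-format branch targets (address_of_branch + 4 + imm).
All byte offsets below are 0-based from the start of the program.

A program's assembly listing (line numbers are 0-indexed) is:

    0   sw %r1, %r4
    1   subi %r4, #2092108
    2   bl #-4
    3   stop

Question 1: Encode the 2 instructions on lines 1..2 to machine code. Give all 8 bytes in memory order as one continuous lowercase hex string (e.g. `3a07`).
4cec9ff2fcffffd5

L1: subi op=0xf2:8|rd=4:3|imm=2092108:21 ⇒ 0xf29fec4c ⇒ little 4c ec 9f f2
L2: bl op=0xd5:8|imm=-4:24 ⇒ 0xd5fffffc ⇒ little fc ff ff d5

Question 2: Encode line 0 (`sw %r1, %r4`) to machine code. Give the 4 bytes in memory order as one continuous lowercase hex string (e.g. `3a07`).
L0: sw op=0x98:8|rd=1:3|rs=4:3|pad=0:18 ⇒ 0x98300000 ⇒ little 00 00 30 98

00003098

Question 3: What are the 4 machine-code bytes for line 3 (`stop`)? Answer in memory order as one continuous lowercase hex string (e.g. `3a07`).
0000003c

line 3 (stop): pack op=0x3c:8|pad=0:24 = 0x3c000000; little→ 00 00 00 3c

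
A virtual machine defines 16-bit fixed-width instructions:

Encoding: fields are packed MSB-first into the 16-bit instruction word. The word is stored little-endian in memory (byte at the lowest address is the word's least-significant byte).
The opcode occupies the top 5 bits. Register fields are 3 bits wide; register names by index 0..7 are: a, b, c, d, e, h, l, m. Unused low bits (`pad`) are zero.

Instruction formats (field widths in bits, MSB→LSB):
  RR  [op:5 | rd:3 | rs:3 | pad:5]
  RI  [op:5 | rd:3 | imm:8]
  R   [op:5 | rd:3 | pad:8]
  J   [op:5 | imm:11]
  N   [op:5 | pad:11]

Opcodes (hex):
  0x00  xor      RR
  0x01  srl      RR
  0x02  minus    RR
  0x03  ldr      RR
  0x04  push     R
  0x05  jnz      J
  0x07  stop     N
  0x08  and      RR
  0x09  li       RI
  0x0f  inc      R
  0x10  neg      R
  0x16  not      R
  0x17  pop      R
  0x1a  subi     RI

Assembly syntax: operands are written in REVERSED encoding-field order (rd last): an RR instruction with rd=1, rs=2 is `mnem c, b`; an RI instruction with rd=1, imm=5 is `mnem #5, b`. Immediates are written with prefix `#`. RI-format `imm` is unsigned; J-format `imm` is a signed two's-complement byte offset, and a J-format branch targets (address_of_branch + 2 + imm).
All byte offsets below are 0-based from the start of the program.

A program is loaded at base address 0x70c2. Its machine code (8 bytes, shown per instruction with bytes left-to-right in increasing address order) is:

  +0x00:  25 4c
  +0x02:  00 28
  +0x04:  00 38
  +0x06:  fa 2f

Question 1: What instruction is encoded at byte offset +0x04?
stop

[04] 00 38 → 0x3800
  opcode bits[15:11]=0x7: stop/N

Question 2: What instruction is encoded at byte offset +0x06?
off 0x06: read fa 2f as little → 0x2ffa
  top 5b → 0x5 → jnz [J]
  [10:0] imm=2042 (s11→-6) = #-6

jnz #-6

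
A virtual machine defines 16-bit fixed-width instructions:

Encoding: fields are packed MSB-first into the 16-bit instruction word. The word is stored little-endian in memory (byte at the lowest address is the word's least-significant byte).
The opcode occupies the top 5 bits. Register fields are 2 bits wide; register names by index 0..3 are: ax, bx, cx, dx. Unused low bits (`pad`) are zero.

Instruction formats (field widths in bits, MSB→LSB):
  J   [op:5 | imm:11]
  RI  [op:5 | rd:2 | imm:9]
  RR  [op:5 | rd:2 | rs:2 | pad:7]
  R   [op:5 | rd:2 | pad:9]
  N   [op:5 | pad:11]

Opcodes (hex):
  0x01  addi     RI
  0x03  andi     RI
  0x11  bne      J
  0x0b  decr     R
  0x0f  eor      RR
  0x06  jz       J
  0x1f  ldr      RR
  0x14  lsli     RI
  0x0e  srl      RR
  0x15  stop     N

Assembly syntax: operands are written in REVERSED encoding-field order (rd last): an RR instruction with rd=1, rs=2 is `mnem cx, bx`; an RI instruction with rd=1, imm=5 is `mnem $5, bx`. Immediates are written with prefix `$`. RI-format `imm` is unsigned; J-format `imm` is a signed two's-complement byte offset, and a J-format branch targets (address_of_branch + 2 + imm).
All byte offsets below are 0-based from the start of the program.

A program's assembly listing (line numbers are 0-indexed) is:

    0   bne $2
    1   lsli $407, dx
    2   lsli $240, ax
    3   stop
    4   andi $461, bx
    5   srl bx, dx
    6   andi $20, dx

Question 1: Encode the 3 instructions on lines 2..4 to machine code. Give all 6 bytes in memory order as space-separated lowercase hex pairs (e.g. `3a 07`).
2. lsli fields op=0x14:5|rd=0:2|imm=240:9 → word a0f0h → f0 a0
3. stop fields op=0x15:5|pad=0:11 → word a800h → 00 a8
4. andi fields op=0x3:5|rd=1:2|imm=461:9 → word 1bcdh → cd 1b

f0 a0 00 a8 cd 1b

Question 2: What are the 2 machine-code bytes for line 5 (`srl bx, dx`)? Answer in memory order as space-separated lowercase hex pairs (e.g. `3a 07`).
line 5 (srl): pack op=0xe:5|rd=3:2|rs=1:2|pad=0:7 = 0x7680; little→ 80 76

80 76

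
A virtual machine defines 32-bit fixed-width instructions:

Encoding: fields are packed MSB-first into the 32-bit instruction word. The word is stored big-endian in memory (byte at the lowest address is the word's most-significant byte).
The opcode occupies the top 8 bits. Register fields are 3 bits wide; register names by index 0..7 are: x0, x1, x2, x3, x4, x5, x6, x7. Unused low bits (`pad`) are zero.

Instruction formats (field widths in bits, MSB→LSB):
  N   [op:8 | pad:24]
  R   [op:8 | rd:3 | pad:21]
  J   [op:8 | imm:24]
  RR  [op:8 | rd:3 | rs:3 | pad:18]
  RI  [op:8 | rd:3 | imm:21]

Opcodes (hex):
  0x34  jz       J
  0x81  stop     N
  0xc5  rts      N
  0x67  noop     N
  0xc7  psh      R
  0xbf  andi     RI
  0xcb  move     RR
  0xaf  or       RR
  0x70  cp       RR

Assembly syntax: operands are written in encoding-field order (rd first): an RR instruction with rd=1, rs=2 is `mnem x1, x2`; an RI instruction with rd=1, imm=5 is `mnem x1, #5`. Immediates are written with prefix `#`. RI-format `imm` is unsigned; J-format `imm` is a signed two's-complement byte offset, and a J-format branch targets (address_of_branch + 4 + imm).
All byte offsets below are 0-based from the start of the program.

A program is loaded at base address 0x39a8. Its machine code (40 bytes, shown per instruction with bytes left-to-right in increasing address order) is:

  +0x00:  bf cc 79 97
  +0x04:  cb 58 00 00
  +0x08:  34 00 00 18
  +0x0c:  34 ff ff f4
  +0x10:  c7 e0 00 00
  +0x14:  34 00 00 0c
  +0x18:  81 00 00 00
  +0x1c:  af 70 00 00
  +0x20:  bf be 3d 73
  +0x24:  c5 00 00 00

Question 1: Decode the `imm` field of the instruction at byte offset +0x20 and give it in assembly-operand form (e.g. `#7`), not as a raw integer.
[20] bf be 3d 73 → 0xbfbe3d73
  op=0xbfbe3d73>>24=0xbf ⇒ andi (RI)
  rd@[23:21]=0x5 ⇒ x5
  imm@[20:0]=0x1e3d73 ⇒ #1981811

#1981811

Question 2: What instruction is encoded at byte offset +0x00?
off 0x00: read bf cc 79 97 as big → 0xbfcc7997
  top 8b → 0xbf → andi [RI]
  rd: (w>>21)&0x7=0x6 → x6
  imm: (w>>0)&0x1fffff=0xc7997 → #817559

andi x6, #817559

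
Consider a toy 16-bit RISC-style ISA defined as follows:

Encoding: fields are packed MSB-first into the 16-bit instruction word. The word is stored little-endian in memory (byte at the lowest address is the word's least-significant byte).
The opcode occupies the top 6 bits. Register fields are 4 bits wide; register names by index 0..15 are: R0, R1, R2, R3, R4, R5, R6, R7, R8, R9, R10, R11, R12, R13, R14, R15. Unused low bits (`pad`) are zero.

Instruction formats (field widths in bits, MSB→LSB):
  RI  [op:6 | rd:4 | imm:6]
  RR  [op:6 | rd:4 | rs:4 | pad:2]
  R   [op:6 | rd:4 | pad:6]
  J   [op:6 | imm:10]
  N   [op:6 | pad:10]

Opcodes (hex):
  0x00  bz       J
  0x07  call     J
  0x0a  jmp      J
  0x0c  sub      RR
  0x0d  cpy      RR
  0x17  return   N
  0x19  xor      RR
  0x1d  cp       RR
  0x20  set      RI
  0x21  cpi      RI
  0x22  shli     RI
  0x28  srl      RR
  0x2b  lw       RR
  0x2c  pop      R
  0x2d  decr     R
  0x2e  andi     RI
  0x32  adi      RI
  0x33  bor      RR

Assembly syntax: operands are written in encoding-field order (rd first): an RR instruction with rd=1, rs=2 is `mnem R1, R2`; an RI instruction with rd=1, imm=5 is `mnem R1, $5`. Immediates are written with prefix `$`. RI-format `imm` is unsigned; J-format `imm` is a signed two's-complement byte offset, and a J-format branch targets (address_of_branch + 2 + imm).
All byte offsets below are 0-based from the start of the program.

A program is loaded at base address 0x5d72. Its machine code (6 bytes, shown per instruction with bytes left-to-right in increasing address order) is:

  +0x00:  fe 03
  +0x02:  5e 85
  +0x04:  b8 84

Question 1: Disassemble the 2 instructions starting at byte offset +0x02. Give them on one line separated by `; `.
cpi R5, $30; cpi R2, $56

@+02  little-endian(5e 85) = 0x855e
  opcode bits[15:10]=0x21: cpi/RI
  [9:6] rd=5 = R5
  [5:0] imm=30 = $30
@+04  little-endian(b8 84) = 0x84b8
  opcode bits[15:10]=0x21: cpi/RI
  [9:6] rd=2 = R2
  [5:0] imm=56 = $56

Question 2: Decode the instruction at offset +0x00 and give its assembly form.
bz $-2

off 0x00: read fe 03 as little → 0x03fe
  top 6b → 0x0 → bz [J]
  imm: (w>>0)&0x3ff=0x3fe (s10→-2) → $-2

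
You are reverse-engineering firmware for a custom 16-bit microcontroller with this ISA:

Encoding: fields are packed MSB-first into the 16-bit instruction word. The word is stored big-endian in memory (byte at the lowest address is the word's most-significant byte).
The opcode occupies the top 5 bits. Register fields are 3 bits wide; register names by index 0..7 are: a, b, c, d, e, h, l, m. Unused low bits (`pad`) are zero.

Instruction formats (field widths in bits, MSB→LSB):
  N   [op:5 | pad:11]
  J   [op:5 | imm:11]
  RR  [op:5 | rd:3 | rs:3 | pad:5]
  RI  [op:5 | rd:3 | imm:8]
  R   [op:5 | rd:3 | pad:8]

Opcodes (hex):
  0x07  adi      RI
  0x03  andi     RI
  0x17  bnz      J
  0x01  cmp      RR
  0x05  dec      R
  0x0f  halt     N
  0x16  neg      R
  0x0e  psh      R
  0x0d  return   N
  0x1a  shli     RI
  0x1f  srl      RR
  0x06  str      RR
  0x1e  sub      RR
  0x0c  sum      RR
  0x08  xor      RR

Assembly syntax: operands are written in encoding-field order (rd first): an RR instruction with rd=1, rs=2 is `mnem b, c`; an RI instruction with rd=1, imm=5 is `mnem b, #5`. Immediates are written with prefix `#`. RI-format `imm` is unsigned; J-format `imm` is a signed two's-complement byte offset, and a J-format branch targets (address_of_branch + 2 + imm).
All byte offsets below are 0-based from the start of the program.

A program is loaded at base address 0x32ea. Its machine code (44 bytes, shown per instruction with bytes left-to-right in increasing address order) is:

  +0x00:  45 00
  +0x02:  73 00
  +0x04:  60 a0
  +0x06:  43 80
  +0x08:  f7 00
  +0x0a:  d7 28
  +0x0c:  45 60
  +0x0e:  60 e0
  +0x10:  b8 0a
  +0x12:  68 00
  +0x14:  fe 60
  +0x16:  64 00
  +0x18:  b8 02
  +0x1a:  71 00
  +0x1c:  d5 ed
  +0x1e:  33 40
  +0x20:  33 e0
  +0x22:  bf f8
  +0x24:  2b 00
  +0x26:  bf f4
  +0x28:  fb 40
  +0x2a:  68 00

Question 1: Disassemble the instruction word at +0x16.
sum e, a

[16] 64 00 → 0x6400
  op=0x6400>>11=0xc ⇒ sum (RR)
  rd@[10:8]=0x4 ⇒ e
  rs@[7:5]=0x0 ⇒ a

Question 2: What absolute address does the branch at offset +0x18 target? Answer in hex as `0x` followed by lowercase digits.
0x3306

off 0x18: read b8 02 as big → 0xb802
  opcode bits[15:11]=0x17: bnz/J
  [10:0] imm=2 = #2
  target = base 0x32ea + off 0x18 + 2 + imm 2 = 0x3306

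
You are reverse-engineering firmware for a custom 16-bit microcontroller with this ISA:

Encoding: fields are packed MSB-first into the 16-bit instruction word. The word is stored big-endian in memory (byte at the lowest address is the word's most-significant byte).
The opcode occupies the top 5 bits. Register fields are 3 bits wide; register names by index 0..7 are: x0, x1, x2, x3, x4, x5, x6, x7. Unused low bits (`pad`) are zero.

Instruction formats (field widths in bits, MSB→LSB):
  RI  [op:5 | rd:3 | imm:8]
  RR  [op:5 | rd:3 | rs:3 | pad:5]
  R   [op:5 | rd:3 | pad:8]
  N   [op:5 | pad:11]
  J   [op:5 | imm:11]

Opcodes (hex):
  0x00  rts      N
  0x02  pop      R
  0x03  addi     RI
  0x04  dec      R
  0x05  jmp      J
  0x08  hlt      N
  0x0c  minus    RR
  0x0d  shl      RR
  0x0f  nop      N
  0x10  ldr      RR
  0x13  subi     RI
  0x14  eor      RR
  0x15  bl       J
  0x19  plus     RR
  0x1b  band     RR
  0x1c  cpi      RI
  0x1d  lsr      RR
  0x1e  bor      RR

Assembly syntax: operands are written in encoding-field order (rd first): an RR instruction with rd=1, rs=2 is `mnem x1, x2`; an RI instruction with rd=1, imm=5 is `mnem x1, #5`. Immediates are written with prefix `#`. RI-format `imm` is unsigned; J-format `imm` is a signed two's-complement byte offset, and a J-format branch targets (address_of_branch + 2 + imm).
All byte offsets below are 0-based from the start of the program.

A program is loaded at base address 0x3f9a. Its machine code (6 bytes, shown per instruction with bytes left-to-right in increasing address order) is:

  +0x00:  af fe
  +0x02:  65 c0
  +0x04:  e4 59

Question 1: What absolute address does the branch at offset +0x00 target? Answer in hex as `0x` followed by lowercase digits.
@+00  big-endian(af fe) = 0xaffe
  op=0xaffe>>11=0x15 ⇒ bl (J)
  imm: (w>>0)&0x7ff=0x7fe (s11→-2) → #-2
  target = base 0x3f9a + off 0x00 + 2 + imm -2 = 0x3f9a

0x3f9a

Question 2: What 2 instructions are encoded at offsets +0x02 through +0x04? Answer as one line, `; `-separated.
minus x5, x6; cpi x4, #89

off 0x02: read 65 c0 as big → 0x65c0
  top 5b → 0xc → minus [RR]
  [10:8] rd=5 = x5
  [7:5] rs=6 = x6
off 0x04: read e4 59 as big → 0xe459
  top 5b → 0x1c → cpi [RI]
  [10:8] rd=4 = x4
  [7:0] imm=89 = #89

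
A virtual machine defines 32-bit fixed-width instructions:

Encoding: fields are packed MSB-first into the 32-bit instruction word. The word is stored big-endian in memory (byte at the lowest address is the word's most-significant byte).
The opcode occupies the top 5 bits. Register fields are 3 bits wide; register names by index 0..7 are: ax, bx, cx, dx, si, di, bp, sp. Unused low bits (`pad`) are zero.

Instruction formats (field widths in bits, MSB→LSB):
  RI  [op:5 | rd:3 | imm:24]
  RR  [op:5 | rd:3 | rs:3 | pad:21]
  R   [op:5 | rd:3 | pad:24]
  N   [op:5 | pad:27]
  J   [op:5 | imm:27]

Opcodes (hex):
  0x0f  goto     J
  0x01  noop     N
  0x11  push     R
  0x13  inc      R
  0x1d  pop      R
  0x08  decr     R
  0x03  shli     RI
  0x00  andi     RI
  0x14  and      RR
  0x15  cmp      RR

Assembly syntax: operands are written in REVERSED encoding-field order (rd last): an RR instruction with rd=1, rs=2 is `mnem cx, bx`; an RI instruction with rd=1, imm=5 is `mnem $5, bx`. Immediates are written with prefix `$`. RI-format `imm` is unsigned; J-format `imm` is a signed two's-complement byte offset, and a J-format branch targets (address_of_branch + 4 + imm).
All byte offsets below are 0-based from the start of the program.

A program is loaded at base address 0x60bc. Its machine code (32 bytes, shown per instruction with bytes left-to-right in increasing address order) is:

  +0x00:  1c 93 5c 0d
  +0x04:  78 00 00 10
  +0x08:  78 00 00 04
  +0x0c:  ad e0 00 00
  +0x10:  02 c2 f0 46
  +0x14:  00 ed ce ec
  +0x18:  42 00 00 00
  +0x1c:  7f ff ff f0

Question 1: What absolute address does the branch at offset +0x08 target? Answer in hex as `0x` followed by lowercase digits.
0x60cc

off 0x08: read 78 00 00 04 as big → 0x78000004
  top 5b → 0xf → goto [J]
  [26:0] imm=4 = $4
  target = base 0x60bc + off 0x08 + 4 + imm 4 = 0x60cc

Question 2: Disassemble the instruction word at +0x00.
shli $9657357, si

off 0x00: read 1c 93 5c 0d as big → 0x1c935c0d
  opcode bits[31:27]=0x3: shli/RI
  [26:24] rd=4 = si
  [23:0] imm=9657357 = $9657357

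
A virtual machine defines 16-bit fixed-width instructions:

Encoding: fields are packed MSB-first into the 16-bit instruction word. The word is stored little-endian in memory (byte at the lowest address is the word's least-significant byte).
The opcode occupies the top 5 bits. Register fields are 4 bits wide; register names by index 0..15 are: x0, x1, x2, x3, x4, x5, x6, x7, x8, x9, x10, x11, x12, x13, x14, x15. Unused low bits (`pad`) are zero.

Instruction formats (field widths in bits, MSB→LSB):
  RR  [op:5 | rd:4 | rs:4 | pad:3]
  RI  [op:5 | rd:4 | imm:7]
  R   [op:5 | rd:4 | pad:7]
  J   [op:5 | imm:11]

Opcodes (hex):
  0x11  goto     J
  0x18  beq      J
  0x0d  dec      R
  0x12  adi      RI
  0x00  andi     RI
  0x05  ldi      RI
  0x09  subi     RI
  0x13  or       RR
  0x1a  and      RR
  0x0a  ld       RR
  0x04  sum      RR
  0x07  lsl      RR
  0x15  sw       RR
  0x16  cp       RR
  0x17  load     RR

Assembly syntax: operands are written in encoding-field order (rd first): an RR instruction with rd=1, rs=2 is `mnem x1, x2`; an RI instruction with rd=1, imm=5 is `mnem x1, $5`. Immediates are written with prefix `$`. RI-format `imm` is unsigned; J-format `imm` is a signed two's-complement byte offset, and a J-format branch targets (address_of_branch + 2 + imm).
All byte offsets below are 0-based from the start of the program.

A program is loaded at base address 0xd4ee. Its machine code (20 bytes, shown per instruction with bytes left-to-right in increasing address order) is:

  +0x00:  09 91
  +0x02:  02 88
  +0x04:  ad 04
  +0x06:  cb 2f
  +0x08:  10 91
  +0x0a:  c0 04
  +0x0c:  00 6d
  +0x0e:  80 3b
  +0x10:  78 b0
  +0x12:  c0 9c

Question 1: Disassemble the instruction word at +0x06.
@+06  little-endian(cb 2f) = 0x2fcb
  opcode bits[15:11]=0x5: ldi/RI
  rd@[10:7]=0xf ⇒ x15
  imm@[6:0]=0x4b ⇒ $75

ldi x15, $75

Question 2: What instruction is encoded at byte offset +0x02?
goto $2

+0x02: 02 88 ⇒ word 0x8802 (little)
  top 5b → 0x11 → goto [J]
  imm@[10:0]=0x2 ⇒ $2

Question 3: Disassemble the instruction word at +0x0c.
dec x10

[0c] 00 6d → 0x6d00
  op=0x6d00>>11=0xd ⇒ dec (R)
  rd: (w>>7)&0xf=0xa → x10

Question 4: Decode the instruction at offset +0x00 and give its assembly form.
[00] 09 91 → 0x9109
  opcode bits[15:11]=0x12: adi/RI
  [10:7] rd=2 = x2
  [6:0] imm=9 = $9

adi x2, $9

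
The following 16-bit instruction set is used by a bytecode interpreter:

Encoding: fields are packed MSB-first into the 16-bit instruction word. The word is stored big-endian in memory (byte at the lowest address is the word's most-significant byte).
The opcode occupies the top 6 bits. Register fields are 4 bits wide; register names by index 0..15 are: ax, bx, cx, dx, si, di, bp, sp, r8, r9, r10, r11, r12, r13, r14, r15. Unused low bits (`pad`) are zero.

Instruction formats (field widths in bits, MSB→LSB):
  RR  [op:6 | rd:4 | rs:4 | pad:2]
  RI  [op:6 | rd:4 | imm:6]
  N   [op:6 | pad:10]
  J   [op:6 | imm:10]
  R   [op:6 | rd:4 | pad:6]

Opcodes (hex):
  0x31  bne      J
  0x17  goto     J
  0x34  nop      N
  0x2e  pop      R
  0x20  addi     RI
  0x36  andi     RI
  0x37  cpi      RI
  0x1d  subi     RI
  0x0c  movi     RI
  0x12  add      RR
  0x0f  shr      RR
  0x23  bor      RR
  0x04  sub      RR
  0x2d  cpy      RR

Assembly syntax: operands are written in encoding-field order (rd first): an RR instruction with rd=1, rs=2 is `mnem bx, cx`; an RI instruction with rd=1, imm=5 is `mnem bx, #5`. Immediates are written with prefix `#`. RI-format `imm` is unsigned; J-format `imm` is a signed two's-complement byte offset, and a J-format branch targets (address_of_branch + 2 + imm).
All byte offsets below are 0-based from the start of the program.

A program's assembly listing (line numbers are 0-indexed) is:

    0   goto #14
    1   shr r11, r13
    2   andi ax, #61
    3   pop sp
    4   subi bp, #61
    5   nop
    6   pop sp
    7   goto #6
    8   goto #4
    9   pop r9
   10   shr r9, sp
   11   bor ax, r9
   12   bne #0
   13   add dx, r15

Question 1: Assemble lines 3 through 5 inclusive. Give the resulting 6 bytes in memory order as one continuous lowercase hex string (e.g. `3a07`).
b9c075bdd000

3. pop fields op=0x2e:6|rd=7:4|pad=0:6 → word b9c0h → b9 c0
4. subi fields op=0x1d:6|rd=6:4|imm=61:6 → word 75bdh → 75 bd
5. nop fields op=0x34:6|pad=0:10 → word d000h → d0 00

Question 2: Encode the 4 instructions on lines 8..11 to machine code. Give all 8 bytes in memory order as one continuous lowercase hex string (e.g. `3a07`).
line 8 (goto): pack op=0x17:6|imm=4:10 = 0x5c04; big→ 5c 04
line 9 (pop): pack op=0x2e:6|rd=9:4|pad=0:6 = 0xba40; big→ ba 40
line 10 (shr): pack op=0xf:6|rd=9:4|rs=7:4|pad=0:2 = 0x3e5c; big→ 3e 5c
line 11 (bor): pack op=0x23:6|rd=0:4|rs=9:4|pad=0:2 = 0x8c24; big→ 8c 24

5c04ba403e5c8c24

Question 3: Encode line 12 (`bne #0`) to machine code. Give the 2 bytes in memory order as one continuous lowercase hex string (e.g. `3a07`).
c400

line 12 (bne): pack op=0x31:6|imm=0:10 = 0xc400; big→ c4 00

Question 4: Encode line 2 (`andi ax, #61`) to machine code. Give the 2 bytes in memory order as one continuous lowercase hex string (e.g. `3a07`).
2. andi fields op=0x36:6|rd=0:4|imm=61:6 → word d83dh → d8 3d

d83d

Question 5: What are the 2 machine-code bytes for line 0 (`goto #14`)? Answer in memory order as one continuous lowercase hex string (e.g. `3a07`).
0. goto fields op=0x17:6|imm=14:10 → word 5c0eh → 5c 0e

5c0e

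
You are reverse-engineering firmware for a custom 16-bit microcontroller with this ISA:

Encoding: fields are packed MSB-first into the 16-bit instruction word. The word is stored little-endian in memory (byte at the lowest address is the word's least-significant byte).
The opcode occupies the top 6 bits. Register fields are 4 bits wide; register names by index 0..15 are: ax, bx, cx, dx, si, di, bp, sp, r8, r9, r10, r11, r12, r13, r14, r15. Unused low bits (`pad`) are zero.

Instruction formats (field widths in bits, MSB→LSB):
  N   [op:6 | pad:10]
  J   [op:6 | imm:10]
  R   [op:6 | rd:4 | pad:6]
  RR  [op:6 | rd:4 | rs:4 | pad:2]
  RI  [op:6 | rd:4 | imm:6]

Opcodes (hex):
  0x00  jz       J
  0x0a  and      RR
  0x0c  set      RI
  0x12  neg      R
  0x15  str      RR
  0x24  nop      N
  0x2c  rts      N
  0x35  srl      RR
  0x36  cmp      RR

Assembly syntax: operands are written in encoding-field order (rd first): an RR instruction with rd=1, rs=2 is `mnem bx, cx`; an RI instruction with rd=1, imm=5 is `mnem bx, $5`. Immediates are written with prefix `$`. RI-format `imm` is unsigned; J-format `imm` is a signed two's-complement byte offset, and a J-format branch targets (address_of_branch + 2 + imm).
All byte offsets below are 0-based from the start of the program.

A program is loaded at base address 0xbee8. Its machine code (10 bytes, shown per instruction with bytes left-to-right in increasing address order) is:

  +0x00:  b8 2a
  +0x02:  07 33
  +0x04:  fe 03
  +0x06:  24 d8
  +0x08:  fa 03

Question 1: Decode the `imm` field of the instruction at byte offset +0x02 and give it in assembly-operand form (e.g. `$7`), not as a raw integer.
$7

@+02  little-endian(07 33) = 0x3307
  op=0x3307>>10=0xc ⇒ set (RI)
  [9:6] rd=12 = r12
  [5:0] imm=7 = $7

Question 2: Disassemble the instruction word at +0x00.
and r10, r14

off 0x00: read b8 2a as little → 0x2ab8
  top 6b → 0xa → and [RR]
  rd@[9:6]=0xa ⇒ r10
  rs@[5:2]=0xe ⇒ r14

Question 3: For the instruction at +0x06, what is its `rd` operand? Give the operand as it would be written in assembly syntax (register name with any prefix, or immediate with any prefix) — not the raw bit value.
ax

[06] 24 d8 → 0xd824
  op=0xd824>>10=0x36 ⇒ cmp (RR)
  rd@[9:6]=0x0 ⇒ ax
  rs@[5:2]=0x9 ⇒ r9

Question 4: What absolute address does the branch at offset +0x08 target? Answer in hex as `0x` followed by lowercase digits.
+0x08: fa 03 ⇒ word 0x03fa (little)
  opcode bits[15:10]=0x0: jz/J
  [9:0] imm=1018 (s10→-6) = $-6
  target = base 0xbee8 + off 0x08 + 2 + imm -6 = 0xbeec

0xbeec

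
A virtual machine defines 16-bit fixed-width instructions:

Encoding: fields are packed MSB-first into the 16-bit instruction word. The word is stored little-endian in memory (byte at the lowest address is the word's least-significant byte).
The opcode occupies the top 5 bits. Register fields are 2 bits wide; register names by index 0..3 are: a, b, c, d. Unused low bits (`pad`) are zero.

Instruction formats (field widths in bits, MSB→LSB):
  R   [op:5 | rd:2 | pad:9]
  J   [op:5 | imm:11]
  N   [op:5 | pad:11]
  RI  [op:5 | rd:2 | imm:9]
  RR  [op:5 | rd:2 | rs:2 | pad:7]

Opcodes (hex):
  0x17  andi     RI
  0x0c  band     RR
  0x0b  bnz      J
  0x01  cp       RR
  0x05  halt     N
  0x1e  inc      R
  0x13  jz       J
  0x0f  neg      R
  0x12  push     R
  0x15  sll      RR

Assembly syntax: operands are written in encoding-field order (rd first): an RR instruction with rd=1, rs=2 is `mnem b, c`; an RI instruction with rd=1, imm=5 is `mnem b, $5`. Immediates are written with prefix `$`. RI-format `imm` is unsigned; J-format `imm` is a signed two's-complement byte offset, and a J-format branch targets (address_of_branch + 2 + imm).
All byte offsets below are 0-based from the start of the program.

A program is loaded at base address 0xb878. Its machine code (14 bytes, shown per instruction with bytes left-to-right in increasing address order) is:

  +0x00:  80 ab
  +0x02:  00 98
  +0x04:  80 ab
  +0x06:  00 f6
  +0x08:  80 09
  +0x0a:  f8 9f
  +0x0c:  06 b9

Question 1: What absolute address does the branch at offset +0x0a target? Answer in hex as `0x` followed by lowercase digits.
+0x0a: f8 9f ⇒ word 0x9ff8 (little)
  opcode bits[15:11]=0x13: jz/J
  imm: (w>>0)&0x7ff=0x7f8 (s11→-8) → $-8
  target = base 0xb878 + off 0x0a + 2 + imm -8 = 0xb87c

0xb87c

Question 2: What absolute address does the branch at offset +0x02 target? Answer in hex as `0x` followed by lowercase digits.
@+02  little-endian(00 98) = 0x9800
  op=0x9800>>11=0x13 ⇒ jz (J)
  imm@[10:0]=0x0 ⇒ $0
  target = base 0xb878 + off 0x02 + 2 + imm 0 = 0xb87c

0xb87c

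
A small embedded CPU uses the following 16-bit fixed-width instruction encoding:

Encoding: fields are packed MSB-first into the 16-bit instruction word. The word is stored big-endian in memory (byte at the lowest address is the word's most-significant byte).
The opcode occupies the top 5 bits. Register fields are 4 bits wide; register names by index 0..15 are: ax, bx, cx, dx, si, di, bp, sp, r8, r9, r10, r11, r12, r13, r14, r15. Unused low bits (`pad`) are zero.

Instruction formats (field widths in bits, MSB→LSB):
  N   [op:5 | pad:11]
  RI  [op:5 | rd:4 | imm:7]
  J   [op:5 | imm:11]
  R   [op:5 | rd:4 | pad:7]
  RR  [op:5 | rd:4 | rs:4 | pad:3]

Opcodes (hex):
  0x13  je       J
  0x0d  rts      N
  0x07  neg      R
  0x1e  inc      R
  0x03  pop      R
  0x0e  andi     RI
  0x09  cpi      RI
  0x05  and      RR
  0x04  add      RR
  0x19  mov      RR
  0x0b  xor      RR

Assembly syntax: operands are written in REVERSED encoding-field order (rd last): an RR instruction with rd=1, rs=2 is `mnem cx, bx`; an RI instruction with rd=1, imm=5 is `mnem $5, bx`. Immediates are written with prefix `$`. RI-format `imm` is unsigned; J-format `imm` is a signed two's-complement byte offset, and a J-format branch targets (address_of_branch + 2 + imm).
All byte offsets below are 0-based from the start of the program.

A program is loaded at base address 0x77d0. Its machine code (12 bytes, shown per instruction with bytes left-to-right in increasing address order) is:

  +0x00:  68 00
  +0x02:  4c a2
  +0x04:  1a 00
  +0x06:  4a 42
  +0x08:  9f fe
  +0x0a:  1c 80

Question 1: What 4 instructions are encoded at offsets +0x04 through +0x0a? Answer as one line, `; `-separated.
pop si; cpi $66, si; je $-2; pop r9

@+04  big-endian(1a 00) = 0x1a00
  top 5b → 0x3 → pop [R]
  [10:7] rd=4 = si
@+06  big-endian(4a 42) = 0x4a42
  top 5b → 0x9 → cpi [RI]
  [10:7] rd=4 = si
  [6:0] imm=66 = $66
@+08  big-endian(9f fe) = 0x9ffe
  top 5b → 0x13 → je [J]
  [10:0] imm=2046 (s11→-2) = $-2
@+0a  big-endian(1c 80) = 0x1c80
  top 5b → 0x3 → pop [R]
  [10:7] rd=9 = r9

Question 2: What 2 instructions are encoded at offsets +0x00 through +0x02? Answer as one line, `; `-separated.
@+00  big-endian(68 00) = 0x6800
  opcode bits[15:11]=0xd: rts/N
@+02  big-endian(4c a2) = 0x4ca2
  opcode bits[15:11]=0x9: cpi/RI
  rd@[10:7]=0x9 ⇒ r9
  imm@[6:0]=0x22 ⇒ $34

rts; cpi $34, r9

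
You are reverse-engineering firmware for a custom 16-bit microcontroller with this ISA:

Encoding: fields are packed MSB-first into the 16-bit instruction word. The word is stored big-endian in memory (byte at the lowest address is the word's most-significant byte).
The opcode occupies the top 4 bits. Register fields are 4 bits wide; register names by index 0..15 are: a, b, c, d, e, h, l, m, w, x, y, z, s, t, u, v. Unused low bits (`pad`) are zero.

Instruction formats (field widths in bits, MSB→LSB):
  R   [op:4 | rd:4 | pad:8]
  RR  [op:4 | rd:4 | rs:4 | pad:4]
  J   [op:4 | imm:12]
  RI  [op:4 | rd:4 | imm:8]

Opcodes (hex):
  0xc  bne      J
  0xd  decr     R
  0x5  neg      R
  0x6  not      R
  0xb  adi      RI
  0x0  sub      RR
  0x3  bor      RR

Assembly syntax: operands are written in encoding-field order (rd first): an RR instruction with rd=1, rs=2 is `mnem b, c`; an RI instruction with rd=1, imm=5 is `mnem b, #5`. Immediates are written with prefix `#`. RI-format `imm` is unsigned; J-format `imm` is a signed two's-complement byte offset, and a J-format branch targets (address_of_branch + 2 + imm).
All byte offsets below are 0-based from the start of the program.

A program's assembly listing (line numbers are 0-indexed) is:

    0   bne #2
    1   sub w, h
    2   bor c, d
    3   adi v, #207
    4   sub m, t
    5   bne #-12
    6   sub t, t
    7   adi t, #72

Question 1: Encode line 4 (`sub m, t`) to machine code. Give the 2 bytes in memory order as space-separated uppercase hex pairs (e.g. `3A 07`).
line 4 (sub): pack op=0x0:4|rd=7:4|rs=13:4|pad=0:4 = 0x07d0; big→ 07 d0

07 D0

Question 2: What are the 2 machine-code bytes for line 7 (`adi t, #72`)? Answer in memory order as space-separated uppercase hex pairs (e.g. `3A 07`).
BD 48

L7: adi op=0xb:4|rd=13:4|imm=72:8 ⇒ 0xbd48 ⇒ big bd 48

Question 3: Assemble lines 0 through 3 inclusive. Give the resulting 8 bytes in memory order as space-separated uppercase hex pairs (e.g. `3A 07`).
C0 02 08 50 32 30 BF CF

L0: bne op=0xc:4|imm=2:12 ⇒ 0xc002 ⇒ big c0 02
L1: sub op=0x0:4|rd=8:4|rs=5:4|pad=0:4 ⇒ 0x0850 ⇒ big 08 50
L2: bor op=0x3:4|rd=2:4|rs=3:4|pad=0:4 ⇒ 0x3230 ⇒ big 32 30
L3: adi op=0xb:4|rd=15:4|imm=207:8 ⇒ 0xbfcf ⇒ big bf cf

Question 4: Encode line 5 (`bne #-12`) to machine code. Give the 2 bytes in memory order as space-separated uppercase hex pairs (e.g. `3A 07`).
CF F4

5. bne fields op=0xc:4|imm=-12:12 → word cff4h → cf f4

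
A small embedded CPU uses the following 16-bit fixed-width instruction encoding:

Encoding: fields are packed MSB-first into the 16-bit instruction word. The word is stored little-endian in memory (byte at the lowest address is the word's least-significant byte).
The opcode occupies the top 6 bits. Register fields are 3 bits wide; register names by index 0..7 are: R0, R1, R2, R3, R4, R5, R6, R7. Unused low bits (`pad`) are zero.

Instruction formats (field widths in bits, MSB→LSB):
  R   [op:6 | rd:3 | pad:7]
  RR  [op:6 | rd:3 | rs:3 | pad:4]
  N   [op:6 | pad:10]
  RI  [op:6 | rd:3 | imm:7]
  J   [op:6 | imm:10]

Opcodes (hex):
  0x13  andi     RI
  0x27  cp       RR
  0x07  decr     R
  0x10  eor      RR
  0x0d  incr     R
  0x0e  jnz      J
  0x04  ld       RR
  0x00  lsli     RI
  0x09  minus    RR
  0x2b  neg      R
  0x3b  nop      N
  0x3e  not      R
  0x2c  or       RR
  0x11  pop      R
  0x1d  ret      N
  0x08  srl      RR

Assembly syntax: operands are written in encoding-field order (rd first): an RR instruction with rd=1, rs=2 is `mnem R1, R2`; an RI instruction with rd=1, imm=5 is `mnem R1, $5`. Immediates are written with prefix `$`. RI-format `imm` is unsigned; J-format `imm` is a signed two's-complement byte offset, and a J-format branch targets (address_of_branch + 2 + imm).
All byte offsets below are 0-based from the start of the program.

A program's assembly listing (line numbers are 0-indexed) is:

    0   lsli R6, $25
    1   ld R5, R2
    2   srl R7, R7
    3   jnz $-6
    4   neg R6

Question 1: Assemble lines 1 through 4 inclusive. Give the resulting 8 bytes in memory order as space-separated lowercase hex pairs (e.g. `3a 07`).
a0 12 f0 23 fa 3b 00 af

1. ld fields op=0x4:6|rd=5:3|rs=2:3|pad=0:4 → word 12a0h → a0 12
2. srl fields op=0x8:6|rd=7:3|rs=7:3|pad=0:4 → word 23f0h → f0 23
3. jnz fields op=0xe:6|imm=-6:10 → word 3bfah → fa 3b
4. neg fields op=0x2b:6|rd=6:3|pad=0:7 → word af00h → 00 af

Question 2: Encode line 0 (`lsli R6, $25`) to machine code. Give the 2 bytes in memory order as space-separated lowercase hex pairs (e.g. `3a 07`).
line 0 (lsli): pack op=0x0:6|rd=6:3|imm=25:7 = 0x0319; little→ 19 03

19 03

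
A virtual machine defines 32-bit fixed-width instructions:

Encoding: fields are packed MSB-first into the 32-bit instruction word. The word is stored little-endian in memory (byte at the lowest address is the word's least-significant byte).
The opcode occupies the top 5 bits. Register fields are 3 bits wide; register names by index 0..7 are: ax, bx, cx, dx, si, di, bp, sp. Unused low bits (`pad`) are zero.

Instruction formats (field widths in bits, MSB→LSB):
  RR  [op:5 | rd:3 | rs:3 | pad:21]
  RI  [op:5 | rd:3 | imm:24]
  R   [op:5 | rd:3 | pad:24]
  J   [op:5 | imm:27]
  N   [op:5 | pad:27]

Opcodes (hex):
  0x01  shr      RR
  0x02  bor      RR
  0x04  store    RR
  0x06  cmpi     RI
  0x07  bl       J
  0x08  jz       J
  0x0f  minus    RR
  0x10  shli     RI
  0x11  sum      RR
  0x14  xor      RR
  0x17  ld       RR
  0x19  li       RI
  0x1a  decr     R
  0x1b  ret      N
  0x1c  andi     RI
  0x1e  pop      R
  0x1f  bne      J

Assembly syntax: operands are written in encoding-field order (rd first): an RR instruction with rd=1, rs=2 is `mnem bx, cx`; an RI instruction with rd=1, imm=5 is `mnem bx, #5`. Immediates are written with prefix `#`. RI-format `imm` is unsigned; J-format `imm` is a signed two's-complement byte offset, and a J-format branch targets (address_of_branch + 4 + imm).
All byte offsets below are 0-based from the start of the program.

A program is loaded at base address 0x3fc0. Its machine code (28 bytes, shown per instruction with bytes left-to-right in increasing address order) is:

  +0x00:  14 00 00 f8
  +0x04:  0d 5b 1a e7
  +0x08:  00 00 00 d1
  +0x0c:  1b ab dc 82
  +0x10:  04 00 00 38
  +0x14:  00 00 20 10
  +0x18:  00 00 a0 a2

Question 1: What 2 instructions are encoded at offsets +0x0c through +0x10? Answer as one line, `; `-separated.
+0x0c: 1b ab dc 82 ⇒ word 0x82dcab1b (little)
  top 5b → 0x10 → shli [RI]
  [26:24] rd=2 = cx
  [23:0] imm=14461723 = #14461723
+0x10: 04 00 00 38 ⇒ word 0x38000004 (little)
  top 5b → 0x7 → bl [J]
  [26:0] imm=4 = #4

shli cx, #14461723; bl #4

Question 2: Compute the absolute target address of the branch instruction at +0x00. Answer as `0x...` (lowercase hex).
[00] 14 00 00 f8 → 0xf8000014
  op=0xf8000014>>27=0x1f ⇒ bne (J)
  imm: (w>>0)&0x7ffffff=0x14 → #20
  target = base 0x3fc0 + off 0x00 + 4 + imm 20 = 0x3fd8

0x3fd8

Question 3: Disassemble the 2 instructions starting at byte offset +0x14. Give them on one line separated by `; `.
bor ax, bx; xor cx, di

[14] 00 00 20 10 → 0x10200000
  op=0x10200000>>27=0x2 ⇒ bor (RR)
  rd: (w>>24)&0x7=0x0 → ax
  rs: (w>>21)&0x7=0x1 → bx
[18] 00 00 a0 a2 → 0xa2a00000
  op=0xa2a00000>>27=0x14 ⇒ xor (RR)
  rd: (w>>24)&0x7=0x2 → cx
  rs: (w>>21)&0x7=0x5 → di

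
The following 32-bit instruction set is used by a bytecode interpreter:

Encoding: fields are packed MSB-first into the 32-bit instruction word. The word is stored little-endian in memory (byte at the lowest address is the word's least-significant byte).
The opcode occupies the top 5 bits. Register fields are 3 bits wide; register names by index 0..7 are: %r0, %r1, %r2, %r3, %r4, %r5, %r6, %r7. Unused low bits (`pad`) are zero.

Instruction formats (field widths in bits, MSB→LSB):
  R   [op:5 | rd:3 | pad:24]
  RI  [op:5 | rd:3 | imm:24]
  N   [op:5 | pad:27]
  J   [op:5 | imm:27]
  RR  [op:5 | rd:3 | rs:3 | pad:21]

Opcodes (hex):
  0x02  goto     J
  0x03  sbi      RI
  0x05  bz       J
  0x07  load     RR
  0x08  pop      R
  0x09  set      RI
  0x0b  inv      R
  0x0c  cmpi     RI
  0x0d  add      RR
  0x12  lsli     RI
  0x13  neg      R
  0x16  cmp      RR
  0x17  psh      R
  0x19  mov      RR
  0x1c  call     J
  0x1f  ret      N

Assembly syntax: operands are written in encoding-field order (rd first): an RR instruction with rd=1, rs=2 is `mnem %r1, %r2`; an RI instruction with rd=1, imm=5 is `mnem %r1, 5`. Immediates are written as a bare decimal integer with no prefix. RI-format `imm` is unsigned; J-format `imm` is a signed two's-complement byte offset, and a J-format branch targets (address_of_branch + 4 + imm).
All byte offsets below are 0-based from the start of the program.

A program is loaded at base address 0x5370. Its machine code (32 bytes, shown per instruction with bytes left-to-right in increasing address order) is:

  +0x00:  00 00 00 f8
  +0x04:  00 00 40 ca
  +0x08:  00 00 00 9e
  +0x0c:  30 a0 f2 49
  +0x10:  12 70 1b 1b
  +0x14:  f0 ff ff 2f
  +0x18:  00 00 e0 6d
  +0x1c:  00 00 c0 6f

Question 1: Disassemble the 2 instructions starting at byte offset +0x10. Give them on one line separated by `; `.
sbi %r3, 1798162; bz -16

[10] 12 70 1b 1b → 0x1b1b7012
  op=0x1b1b7012>>27=0x3 ⇒ sbi (RI)
  rd: (w>>24)&0x7=0x3 → %r3
  imm: (w>>0)&0xffffff=0x1b7012 → 1798162
[14] f0 ff ff 2f → 0x2ffffff0
  op=0x2ffffff0>>27=0x5 ⇒ bz (J)
  imm: (w>>0)&0x7ffffff=0x7fffff0 (s27→-16) → -16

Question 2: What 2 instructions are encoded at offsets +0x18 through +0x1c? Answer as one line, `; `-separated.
add %r5, %r7; add %r7, %r6

@+18  little-endian(00 00 e0 6d) = 0x6de00000
  top 5b → 0xd → add [RR]
  rd@[26:24]=0x5 ⇒ %r5
  rs@[23:21]=0x7 ⇒ %r7
@+1c  little-endian(00 00 c0 6f) = 0x6fc00000
  top 5b → 0xd → add [RR]
  rd@[26:24]=0x7 ⇒ %r7
  rs@[23:21]=0x6 ⇒ %r6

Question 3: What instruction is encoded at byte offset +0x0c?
[0c] 30 a0 f2 49 → 0x49f2a030
  op=0x49f2a030>>27=0x9 ⇒ set (RI)
  [26:24] rd=1 = %r1
  [23:0] imm=15900720 = 15900720

set %r1, 15900720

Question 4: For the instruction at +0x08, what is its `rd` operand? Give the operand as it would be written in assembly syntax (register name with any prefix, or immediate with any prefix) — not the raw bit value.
off 0x08: read 00 00 00 9e as little → 0x9e000000
  op=0x9e000000>>27=0x13 ⇒ neg (R)
  rd@[26:24]=0x6 ⇒ %r6

%r6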